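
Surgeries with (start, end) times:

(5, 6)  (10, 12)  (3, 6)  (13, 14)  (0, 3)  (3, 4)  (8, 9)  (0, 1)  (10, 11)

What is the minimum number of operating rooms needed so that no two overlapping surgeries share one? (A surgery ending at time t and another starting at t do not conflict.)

2

starts: [0, 0, 3, 3, 5, 8, 10, 10, 13]
ends:   [1, 3, 4, 6, 6, 9, 11, 12, 14]
s0→1 s0→2  — peak 2.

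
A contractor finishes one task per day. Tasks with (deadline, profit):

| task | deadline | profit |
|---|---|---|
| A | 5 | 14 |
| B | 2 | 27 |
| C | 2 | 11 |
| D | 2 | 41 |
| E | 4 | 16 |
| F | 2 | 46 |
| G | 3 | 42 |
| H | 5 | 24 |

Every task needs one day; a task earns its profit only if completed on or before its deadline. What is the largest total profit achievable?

169

Take jobs in profit order; each goes to the latest open slot no later than its deadline.
Profit order: F=46 G=42 D=41 B=27 H=24 E=16 A=14 C=11
Assign: F→slot 2, G→slot 3, D→slot 1, B skipped, H→slot 5, E→slot 4, A skipped, C skipped.
Slots: [1:D] [2:F] [3:G] [4:E] [5:H]
Profit = 41 + 46 + 42 + 16 + 24 = 169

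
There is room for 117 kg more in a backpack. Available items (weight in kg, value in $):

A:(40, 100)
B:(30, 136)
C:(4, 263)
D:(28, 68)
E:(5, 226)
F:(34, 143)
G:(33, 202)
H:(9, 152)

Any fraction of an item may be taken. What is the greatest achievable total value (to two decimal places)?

Sort by value per unit weight and fill in that order.
Order: C (263/4=65.75) > E (226/5=45.20) > H (152/9=16.89) > G (202/33=6.12) > B (136/30=4.53) > F (143/34=4.21) > A (100/40=2.50) > D (68/28=2.43)
Fill: take C (4 @ 263) → take E (5 @ 226) → take H (9 @ 152) → take G (33 @ 202) → take B (30 @ 136) → take F (34 @ 143) → take 2/40 of A → 5.00; 117/117 used.
Total value = 1127.00

1127.00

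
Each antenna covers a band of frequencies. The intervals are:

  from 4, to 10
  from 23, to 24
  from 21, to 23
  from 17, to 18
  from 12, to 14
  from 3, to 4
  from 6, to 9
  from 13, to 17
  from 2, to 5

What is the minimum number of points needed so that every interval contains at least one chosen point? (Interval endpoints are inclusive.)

Sort by right endpoint; whenever an interval is uncovered, place a point at its right end.
By right end: [3,4]  [2,5]  [6,9]  [4,10]  [12,14]  [13,17]  [17,18]  [21,23]  [23,24]
[3,4] uncovered → point at 4; [6,9] uncovered → point at 9; [12,14] uncovered → point at 14; [17,18] uncovered → point at 18; [21,23] uncovered → point at 23.
Points: 4, 9, 14, 18, 23 (5 total).

5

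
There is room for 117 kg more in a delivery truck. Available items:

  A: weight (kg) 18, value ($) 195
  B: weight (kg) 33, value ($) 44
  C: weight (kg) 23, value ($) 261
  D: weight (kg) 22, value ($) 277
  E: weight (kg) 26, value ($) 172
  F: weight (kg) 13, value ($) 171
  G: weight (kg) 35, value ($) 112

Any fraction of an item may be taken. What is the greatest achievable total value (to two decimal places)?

1124.00

Sort by value per unit weight and fill in that order.
Order: F (171/13=13.15) > D (277/22=12.59) > C (261/23=11.35) > A (195/18=10.83) > E (172/26=6.62) > G (112/35=3.20) > B (44/33=1.33)
Fill: take F (13 @ 171) → take D (22 @ 277) → take C (23 @ 261) → take A (18 @ 195) → take E (26 @ 172) → take 15/35 of G → 48.00; 117/117 used.
Total value = 1124.00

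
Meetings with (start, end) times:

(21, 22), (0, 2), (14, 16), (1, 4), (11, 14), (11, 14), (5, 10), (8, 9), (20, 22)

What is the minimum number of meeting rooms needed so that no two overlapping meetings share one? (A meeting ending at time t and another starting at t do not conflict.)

2

Events (time:±→running): 0:+→1 1:+→2 … peak 2.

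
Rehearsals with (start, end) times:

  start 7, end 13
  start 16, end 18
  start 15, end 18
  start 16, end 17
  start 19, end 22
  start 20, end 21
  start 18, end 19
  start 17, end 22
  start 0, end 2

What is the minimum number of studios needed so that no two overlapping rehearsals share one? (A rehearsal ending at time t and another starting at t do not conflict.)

3

The answer is the maximum number of intervals overlapping at any instant.
Events (time:±→running): 0:+→1 2:-→0 7:+→1 13:-→0 15:+→1 16:+→2 16:+→3 … peak 3.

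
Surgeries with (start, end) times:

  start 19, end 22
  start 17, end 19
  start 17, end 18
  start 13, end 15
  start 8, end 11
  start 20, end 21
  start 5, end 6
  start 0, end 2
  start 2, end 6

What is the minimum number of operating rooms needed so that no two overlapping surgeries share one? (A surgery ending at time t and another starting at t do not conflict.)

Events (time:±→running): 0:+→1 2:-→0 2:+→1 5:+→2 … peak 2.

2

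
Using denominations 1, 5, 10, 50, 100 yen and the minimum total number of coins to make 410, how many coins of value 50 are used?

Greedy: take as many of the largest coin as possible, then repeat with the remainder.
410 = 4×100 + 1×10
Count of 50: 0

0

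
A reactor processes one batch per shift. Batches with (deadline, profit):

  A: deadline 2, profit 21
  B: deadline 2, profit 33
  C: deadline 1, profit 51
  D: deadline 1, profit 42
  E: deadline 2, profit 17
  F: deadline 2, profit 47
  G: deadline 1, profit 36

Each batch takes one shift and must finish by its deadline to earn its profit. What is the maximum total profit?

By profit: C(d1,51), F(d2,47), D(d1,42), G(d1,36), B(d2,33), A(d2,21), E(d2,17)
C→slot 1; F→slot 2; D skipped; G skipped; B skipped; A skipped; E skipped.
Profit = 51 + 47 = 98

98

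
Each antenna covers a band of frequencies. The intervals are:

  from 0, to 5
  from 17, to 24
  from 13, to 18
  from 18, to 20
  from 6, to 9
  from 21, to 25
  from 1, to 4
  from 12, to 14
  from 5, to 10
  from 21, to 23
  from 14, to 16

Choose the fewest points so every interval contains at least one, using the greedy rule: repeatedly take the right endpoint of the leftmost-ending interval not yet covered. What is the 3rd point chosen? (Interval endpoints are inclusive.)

By right end: [1,4]  [0,5]  [6,9]  [5,10]  [12,14]  [14,16]  [13,18]  [18,20]  [21,23]  [17,24]  [21,25]
[1,4] uncovered → point at 4; [6,9] uncovered → point at 9; [12,14] uncovered → point at 14; [18,20] uncovered → point at 20; [21,23] uncovered → point at 23.
Points: 4, 9, 14, 20, 23 (5 total).

14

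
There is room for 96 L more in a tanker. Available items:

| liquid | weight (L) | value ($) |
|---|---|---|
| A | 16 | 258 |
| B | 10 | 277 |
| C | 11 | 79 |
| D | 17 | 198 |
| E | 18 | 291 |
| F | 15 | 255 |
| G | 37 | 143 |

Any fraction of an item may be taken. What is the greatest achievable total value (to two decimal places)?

1392.78

Ratios (sorted): B 27.70, F 17.00, E 16.17, A 16.12, D 11.65, C 7.18, G 3.86
take B (10 @ 277); take F (15 @ 255); take E (18 @ 291); take A (16 @ 258); take D (17 @ 198); take C (11 @ 79); take 9/37 of G → 34.78. Capacity used 96/96.
Total value = 1392.78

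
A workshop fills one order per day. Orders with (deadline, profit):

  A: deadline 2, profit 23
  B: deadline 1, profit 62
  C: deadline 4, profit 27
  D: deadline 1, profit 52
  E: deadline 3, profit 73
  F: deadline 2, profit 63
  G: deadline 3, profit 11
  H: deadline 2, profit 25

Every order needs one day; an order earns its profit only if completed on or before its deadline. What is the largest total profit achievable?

Sort by profit descending; place each in the latest free slot ≤ its deadline.
Profit order: E=73 F=63 B=62 D=52 C=27 H=25 A=23 G=11
Assign: E→slot 3, F→slot 2, B→slot 1, D skipped, C→slot 4, H skipped, A skipped, G skipped.
Slots: [1:B] [2:F] [3:E] [4:C]
Profit = 62 + 63 + 73 + 27 = 225

225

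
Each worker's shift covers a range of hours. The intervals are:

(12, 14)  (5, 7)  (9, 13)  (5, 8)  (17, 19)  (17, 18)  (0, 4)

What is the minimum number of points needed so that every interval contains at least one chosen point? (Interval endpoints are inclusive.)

4

Process intervals by earliest right end; each time one isn't hit yet, stab at its right endpoint.
By right end: [0,4]  [5,7]  [5,8]  [9,13]  [12,14]  [17,18]  [17,19]
[0,4] uncovered → point at 4; [5,7] uncovered → point at 7; [9,13] uncovered → point at 13; [17,18] uncovered → point at 18.
Points: 4, 7, 13, 18 (4 total).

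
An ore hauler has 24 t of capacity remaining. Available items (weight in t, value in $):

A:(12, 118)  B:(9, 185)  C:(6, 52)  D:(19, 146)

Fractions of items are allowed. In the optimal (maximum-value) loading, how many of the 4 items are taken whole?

2

Greedy by value/weight ratio, highest first.
Ratios (sorted): B 20.56, A 9.83, C 8.67, D 7.68
take B (9 @ 185); take A (12 @ 118); take 3/6 of C → 26.00. Capacity used 24/24.
2 item(s) taken whole; one partial (take 3/6 of C).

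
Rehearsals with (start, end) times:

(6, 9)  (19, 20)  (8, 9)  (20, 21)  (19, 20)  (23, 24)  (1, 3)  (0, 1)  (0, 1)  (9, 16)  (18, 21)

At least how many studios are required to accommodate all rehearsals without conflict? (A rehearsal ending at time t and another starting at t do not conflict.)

The answer is the maximum number of intervals overlapping at any instant.
starts: [0, 0, 1, 6, 8, 9, 18, 19, 19, 20, 23]
ends:   [1, 1, 3, 9, 9, 16, 20, 20, 21, 21, 24]
s0→1 s0→2 e1→1 e1→0 s1→1 e3→0 s6→1 s8→2 e9→1 e9→0 s9→1 e16→0 s18→1 s19→2 s19→3  — peak 3.

3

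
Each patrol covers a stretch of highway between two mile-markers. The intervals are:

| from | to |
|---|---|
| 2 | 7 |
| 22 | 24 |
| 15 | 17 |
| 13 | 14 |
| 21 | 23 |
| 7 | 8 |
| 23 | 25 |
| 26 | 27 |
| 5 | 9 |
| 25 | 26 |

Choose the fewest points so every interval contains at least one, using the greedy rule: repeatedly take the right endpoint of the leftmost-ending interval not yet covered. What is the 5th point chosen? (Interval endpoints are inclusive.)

26

Sort by right endpoint; whenever an interval is uncovered, place a point at its right end.
Sorted: [2,7] [7,8] [5,9] [13,14] [15,17] [21,23] [22,24] [23,25] [25,26] [26,27]
{[2,7],[7,8],[5,9]} hit by 7; {[13,14]} hit by 14; {[15,17]} hit by 17; {[21,23],[22,24],[23,25]} hit by 23; {[25,26],[26,27]} hit by 26.
Points: 7, 14, 17, 23, 26 (5 total).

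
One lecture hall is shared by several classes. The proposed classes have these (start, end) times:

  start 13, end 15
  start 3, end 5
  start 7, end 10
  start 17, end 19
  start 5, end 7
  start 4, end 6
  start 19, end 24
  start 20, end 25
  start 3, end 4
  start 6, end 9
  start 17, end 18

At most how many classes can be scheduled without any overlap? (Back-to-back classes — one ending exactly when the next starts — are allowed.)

Order by finish time; keep every interval that doesn't clash with the previous kept one.
Sorted by end: (3,4)  (3,5)  (4,6)  (5,7)  (6,9)  (7,10)  (13,15)  (17,18)  (17,19)  (19,24)  (20,25)
take (3,4); take (4,6); take (6,9); take (13,15); take (17,18); take (19,24); skip (20,25).
Selected 6 classes.

6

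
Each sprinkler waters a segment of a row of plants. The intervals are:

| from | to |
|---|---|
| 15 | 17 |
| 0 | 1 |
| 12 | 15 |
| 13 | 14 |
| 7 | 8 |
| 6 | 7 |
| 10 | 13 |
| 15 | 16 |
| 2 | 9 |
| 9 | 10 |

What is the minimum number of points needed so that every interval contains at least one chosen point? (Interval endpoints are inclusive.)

Sorted: [0,1] [6,7] [7,8] [2,9] [9,10] [10,13] [13,14] [12,15] [15,16] [15,17]
{[0,1]} hit by 1; {[6,7],[7,8],[2,9]} hit by 7; {[9,10],[10,13]} hit by 10; {[13,14],[12,15]} hit by 14; {[15,16],[15,17]} hit by 16.
Points: 1, 7, 10, 14, 16 (5 total).

5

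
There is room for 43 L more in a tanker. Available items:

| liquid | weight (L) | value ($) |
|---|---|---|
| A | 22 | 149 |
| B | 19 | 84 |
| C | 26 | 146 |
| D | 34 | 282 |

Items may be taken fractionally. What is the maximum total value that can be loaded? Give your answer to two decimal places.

Order: D (282/34=8.29) > A (149/22=6.77) > C (146/26=5.62) > B (84/19=4.42)
Fill: take D (34 @ 282) → take 9/22 of A → 60.95; 43/43 used.
Total value = 342.95

342.95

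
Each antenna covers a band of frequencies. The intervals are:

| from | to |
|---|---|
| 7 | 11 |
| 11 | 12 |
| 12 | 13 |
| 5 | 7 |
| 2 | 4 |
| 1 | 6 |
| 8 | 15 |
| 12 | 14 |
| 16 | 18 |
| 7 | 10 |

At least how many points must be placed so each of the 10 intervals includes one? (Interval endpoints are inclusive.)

4

By right end: [2,4]  [1,6]  [5,7]  [7,10]  [7,11]  [11,12]  [12,13]  [12,14]  [8,15]  [16,18]
[2,4] uncovered → point at 4; [5,7] uncovered → point at 7; [11,12] uncovered → point at 12; [16,18] uncovered → point at 18.
Points: 4, 7, 12, 18 (4 total).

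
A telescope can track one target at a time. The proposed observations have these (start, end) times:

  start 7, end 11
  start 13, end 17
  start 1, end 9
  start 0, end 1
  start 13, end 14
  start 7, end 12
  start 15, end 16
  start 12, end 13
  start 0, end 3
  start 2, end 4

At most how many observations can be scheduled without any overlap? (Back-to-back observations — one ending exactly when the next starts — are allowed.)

6

Order by finish time; keep every interval that doesn't clash with the previous kept one.
By end time: (0,1), (0,3), (2,4), (1,9), (7,11), (7,12), (12,13), (13,14), (15,16), (13,17).
Pick (0,1); next start ≥ 1 → (2,4); next start ≥ 4 → (7,11); next start ≥ 11 → (12,13); next start ≥ 13 → (13,14); next start ≥ 14 → (15,16).
Selected 6 observations.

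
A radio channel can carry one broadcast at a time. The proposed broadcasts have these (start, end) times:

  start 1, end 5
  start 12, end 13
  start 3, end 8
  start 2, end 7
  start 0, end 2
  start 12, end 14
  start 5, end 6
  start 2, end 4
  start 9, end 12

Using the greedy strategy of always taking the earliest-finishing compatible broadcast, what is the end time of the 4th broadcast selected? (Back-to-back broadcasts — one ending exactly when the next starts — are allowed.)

Greedy by earliest finish: after sorting by end time, pick each interval compatible with the last pick.
Sorted by end: (0,2)  (2,4)  (1,5)  (5,6)  (2,7)  (3,8)  (9,12)  (12,13)  (12,14)
take (0,2); take (2,4); take (5,6); skip (2,7); skip (3,8); take (9,12); take (12,13).
Selected: (0,2) (2,4) (5,6) (9,12) (12,13)

12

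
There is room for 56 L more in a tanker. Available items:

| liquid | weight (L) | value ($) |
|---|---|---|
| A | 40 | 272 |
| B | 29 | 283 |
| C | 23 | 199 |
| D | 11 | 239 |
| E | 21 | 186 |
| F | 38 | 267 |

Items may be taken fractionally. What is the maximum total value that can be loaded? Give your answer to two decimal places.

Greedy by value/weight ratio, highest first.
Ratios (sorted): D 21.73, B 9.76, E 8.86, C 8.65, F 7.03, A 6.80
take D (11 @ 239); take B (29 @ 283); take 16/21 of E → 141.71. Capacity used 56/56.
Total value = 663.71

663.71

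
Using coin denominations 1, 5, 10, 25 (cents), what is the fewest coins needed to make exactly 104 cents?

8

Use the largest denomination that fits, subtract, and repeat.
104 = 4×25 + 4×1
Total coins = 4 + 4 = 8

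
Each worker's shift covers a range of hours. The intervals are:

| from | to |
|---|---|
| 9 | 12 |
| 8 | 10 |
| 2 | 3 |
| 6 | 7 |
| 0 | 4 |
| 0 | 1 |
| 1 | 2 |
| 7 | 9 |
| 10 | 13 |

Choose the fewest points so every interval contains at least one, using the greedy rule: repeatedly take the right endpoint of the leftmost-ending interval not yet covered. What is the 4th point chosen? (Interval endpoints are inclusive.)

Sorted: [0,1] [1,2] [2,3] [0,4] [6,7] [7,9] [8,10] [9,12] [10,13]
{[0,1],[1,2]} hit by 1; {[2,3],[0,4]} hit by 3; {[6,7],[7,9]} hit by 7; {[8,10],[9,12],[10,13]} hit by 10.
Points: 1, 3, 7, 10 (4 total).

10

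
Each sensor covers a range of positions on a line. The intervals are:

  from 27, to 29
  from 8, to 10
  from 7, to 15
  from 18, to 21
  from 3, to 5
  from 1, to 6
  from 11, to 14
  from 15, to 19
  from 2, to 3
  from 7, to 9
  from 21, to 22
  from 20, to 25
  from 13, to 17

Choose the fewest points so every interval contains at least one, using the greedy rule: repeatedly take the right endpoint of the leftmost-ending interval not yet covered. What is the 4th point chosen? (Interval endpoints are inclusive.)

By right end: [2,3]  [3,5]  [1,6]  [7,9]  [8,10]  [11,14]  [7,15]  [13,17]  [15,19]  [18,21]  [21,22]  [20,25]  [27,29]
[2,3] uncovered → point at 3; [7,9] uncovered → point at 9; [11,14] uncovered → point at 14; [15,19] uncovered → point at 19; [21,22] uncovered → point at 22; [27,29] uncovered → point at 29.
Points: 3, 9, 14, 19, 22, 29 (6 total).

19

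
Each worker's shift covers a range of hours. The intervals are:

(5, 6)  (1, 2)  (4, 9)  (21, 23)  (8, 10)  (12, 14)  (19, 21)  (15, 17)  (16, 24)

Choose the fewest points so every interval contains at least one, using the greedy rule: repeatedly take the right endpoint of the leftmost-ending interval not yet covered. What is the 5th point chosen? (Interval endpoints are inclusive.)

Sorted: [1,2] [5,6] [4,9] [8,10] [12,14] [15,17] [19,21] [21,23] [16,24]
{[1,2]} hit by 2; {[5,6],[4,9]} hit by 6; {[8,10]} hit by 10; {[12,14]} hit by 14; {[15,17]} hit by 17; {[19,21],[21,23],[16,24]} hit by 21.
Points: 2, 6, 10, 14, 17, 21 (6 total).

17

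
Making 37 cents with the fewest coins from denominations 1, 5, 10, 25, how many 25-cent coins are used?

1

37 = 1×25 + 1×10 + 2×1
Count of 25: 1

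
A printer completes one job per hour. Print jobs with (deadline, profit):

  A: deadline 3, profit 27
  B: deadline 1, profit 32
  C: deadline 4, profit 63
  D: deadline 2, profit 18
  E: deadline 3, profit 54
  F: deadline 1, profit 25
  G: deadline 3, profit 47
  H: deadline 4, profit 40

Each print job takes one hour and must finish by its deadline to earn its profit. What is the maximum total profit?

Sort by profit descending; place each in the latest free slot ≤ its deadline.
Profit order: C=63 E=54 G=47 H=40 B=32 A=27 F=25 D=18
Assign: C→slot 4, E→slot 3, G→slot 2, H→slot 1, B skipped, A skipped, F skipped, D skipped.
Slots: [1:H] [2:G] [3:E] [4:C]
Profit = 40 + 47 + 54 + 63 = 204

204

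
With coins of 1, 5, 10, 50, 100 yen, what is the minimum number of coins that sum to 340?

Greedy: take as many of the largest coin as possible, then repeat with the remainder.
340 = 3×100 + 4×10
Total coins = 3 + 4 = 7

7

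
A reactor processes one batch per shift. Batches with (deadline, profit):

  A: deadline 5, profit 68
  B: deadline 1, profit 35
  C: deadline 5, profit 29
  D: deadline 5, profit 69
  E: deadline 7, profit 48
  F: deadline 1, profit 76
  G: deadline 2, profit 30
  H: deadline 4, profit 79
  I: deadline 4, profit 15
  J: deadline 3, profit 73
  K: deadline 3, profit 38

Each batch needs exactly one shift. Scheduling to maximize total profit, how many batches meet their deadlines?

6

Take jobs in profit order; each goes to the latest open slot no later than its deadline.
By profit: H(d4,79), F(d1,76), J(d3,73), D(d5,69), A(d5,68), E(d7,48), K(d3,38), B(d1,35), G(d2,30), C(d5,29), I(d4,15)
H→slot 4; F→slot 1; J→slot 3; D→slot 5; A→slot 2; E→slot 7; K skipped; B skipped; G skipped; C skipped; I skipped.
6 of 11 scheduled.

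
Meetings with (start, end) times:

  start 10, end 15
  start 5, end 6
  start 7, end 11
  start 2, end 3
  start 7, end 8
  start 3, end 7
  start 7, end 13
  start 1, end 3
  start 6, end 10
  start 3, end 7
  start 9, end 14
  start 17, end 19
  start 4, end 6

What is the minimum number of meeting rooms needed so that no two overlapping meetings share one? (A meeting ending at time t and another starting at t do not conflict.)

4

The answer is the maximum number of intervals overlapping at any instant.
starts: [1, 2, 3, 3, 4, 5, 6, 7, 7, 7, 9, 10, 17]
ends:   [3, 3, 6, 6, 7, 7, 8, 10, 11, 13, 14, 15, 19]
s1→1 s2→2 e3→1 e3→0 s3→1 s3→2 s4→3 s5→4  — peak 4.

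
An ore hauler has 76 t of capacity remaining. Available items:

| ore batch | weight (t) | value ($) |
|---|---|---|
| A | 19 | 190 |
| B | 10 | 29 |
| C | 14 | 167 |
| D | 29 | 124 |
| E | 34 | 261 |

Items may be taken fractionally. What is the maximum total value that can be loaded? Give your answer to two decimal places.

Greedy by value/weight ratio, highest first.
Order: C (167/14=11.93) > A (190/19=10.00) > E (261/34=7.68) > D (124/29=4.28) > B (29/10=2.90)
Fill: take C (14 @ 167) → take A (19 @ 190) → take E (34 @ 261) → take 9/29 of D → 38.48; 76/76 used.
Total value = 656.48

656.48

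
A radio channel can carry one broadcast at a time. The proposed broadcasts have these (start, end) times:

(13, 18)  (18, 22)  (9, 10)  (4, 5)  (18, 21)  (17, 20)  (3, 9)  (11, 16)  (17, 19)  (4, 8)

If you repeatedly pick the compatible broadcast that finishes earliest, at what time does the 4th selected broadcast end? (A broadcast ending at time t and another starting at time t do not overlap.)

Greedy by earliest finish: after sorting by end time, pick each interval compatible with the last pick.
Sorted by end: (4,5)  (4,8)  (3,9)  (9,10)  (11,16)  (13,18)  (17,19)  (17,20)  (18,21)  (18,22)
take (4,5); skip (3,9); take (9,10); take (11,16); skip (13,18); take (17,19).
Selected: (4,5) (9,10) (11,16) (17,19)

19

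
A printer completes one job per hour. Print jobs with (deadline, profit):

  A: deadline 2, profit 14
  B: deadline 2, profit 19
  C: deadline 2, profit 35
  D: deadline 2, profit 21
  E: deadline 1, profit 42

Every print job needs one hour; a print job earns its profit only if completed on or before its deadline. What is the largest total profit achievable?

77

Profit order: E=42 C=35 D=21 B=19 A=14
Assign: E→slot 1, C→slot 2, D skipped, B skipped, A skipped.
Slots: [1:E] [2:C]
Profit = 42 + 35 = 77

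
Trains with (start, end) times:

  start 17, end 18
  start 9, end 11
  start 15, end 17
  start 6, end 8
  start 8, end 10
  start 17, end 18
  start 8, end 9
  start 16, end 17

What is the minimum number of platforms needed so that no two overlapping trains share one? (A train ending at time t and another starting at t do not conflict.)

Events (time:±→running): 6:+→1 8:-→0 8:+→1 8:+→2 … peak 2.

2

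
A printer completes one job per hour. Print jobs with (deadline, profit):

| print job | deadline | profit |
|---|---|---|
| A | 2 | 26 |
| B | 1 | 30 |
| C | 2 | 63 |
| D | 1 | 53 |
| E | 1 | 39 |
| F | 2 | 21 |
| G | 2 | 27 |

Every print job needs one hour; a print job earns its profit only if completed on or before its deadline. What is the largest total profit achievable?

Take jobs in profit order; each goes to the latest open slot no later than its deadline.
By profit: C(d2,63), D(d1,53), E(d1,39), B(d1,30), G(d2,27), A(d2,26), F(d2,21)
C→slot 2; D→slot 1; E skipped; B skipped; G skipped; A skipped; F skipped.
Profit = 53 + 63 = 116

116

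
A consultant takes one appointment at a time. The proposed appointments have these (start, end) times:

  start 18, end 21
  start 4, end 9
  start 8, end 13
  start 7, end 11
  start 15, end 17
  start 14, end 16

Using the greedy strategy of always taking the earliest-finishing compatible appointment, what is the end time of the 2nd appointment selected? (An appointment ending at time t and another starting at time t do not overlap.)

16

Order by finish time; keep every interval that doesn't clash with the previous kept one.
By end time: (4,9), (7,11), (8,13), (14,16), (15,17), (18,21).
Pick (4,9); next start ≥ 9 → (14,16); next start ≥ 16 → (18,21).
Selected: (4,9) (14,16) (18,21)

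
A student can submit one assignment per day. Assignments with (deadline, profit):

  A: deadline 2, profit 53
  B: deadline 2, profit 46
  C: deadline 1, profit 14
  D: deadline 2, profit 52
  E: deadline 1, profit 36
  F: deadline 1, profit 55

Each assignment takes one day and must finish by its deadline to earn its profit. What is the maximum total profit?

108

By profit: F(d1,55), A(d2,53), D(d2,52), B(d2,46), E(d1,36), C(d1,14)
F→slot 1; A→slot 2; D skipped; B skipped; E skipped; C skipped.
Profit = 55 + 53 = 108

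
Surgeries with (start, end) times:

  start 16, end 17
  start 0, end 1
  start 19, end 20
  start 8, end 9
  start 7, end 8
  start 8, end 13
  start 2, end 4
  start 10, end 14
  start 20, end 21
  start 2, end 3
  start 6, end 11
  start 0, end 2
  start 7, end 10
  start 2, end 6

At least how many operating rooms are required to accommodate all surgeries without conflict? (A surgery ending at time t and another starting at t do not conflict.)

The answer is the maximum number of intervals overlapping at any instant.
starts: [0, 0, 2, 2, 2, 6, 7, 7, 8, 8, 10, 16, 19, 20]
ends:   [1, 2, 3, 4, 6, 8, 9, 10, 11, 13, 14, 17, 20, 21]
s0→1 s0→2 e1→1 e2→0 s2→1 s2→2 s2→3 e3→2 e4→1 e6→0 s6→1 s7→2 s7→3 e8→2 s8→3 s8→4  — peak 4.

4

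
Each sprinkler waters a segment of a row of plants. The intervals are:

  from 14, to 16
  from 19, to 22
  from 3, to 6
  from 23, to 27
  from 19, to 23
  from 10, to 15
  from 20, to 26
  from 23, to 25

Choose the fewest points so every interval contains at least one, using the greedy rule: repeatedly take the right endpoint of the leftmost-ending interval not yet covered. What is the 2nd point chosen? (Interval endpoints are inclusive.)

Sorted: [3,6] [10,15] [14,16] [19,22] [19,23] [23,25] [20,26] [23,27]
{[3,6]} hit by 6; {[10,15],[14,16]} hit by 15; {[19,22],[19,23]} hit by 22; {[23,25],[20,26],[23,27]} hit by 25.
Points: 6, 15, 22, 25 (4 total).

15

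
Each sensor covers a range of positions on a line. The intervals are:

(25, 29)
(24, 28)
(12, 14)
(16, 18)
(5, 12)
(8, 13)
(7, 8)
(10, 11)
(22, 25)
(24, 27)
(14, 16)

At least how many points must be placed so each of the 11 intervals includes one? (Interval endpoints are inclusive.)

By right end: [7,8]  [10,11]  [5,12]  [8,13]  [12,14]  [14,16]  [16,18]  [22,25]  [24,27]  [24,28]  [25,29]
[7,8] uncovered → point at 8; [10,11] uncovered → point at 11; [12,14] uncovered → point at 14; [16,18] uncovered → point at 18; [22,25] uncovered → point at 25.
Points: 8, 11, 14, 18, 25 (5 total).

5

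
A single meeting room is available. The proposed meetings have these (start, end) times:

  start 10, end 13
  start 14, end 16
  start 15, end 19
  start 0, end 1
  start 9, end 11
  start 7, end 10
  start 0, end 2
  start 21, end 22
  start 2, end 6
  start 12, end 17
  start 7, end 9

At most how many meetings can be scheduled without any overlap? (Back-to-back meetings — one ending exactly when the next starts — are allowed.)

6

Order by finish time; keep every interval that doesn't clash with the previous kept one.
Sorted by end: (0,1)  (0,2)  (2,6)  (7,9)  (7,10)  (9,11)  (10,13)  (14,16)  (12,17)  (15,19)  (21,22)
take (0,1); skip (0,2); take (2,6); take (7,9); take (9,11); take (14,16); skip (12,17); take (21,22).
Selected 6 meetings.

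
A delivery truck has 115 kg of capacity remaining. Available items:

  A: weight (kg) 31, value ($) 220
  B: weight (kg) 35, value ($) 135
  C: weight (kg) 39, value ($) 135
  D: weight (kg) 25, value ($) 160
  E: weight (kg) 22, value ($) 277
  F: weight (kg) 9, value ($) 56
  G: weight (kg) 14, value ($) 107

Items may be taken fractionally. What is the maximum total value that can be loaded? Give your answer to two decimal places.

874.00

Greedy by value/weight ratio, highest first.
Ratios (sorted): E 12.59, G 7.64, A 7.10, D 6.40, F 6.22, B 3.86, C 3.46
take E (22 @ 277); take G (14 @ 107); take A (31 @ 220); take D (25 @ 160); take F (9 @ 56); take 14/35 of B → 54.00. Capacity used 115/115.
Total value = 874.00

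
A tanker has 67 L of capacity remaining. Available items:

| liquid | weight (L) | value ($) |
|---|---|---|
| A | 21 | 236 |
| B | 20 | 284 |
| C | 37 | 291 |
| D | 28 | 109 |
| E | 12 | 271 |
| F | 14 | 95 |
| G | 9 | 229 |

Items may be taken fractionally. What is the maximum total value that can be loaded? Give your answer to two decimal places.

1059.32

Ratios (sorted): G 25.44, E 22.58, B 14.20, A 11.24, C 7.86, F 6.79, D 3.89
take G (9 @ 229); take E (12 @ 271); take B (20 @ 284); take A (21 @ 236); take 5/37 of C → 39.32. Capacity used 67/67.
Total value = 1059.32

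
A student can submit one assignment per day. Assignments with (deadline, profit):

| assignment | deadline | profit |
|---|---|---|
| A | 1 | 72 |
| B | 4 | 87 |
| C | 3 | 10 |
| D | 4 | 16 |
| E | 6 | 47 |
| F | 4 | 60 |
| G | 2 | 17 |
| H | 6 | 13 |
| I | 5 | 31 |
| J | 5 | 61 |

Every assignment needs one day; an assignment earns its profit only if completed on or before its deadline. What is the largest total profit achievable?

358

Profit order: B=87 A=72 J=61 F=60 E=47 I=31 G=17 D=16 H=13 C=10
Assign: B→slot 4, A→slot 1, J→slot 5, F→slot 3, E→slot 6, I→slot 2, G skipped, D skipped, H skipped, C skipped.
Slots: [1:A] [2:I] [3:F] [4:B] [5:J] [6:E]
Profit = 72 + 31 + 60 + 87 + 61 + 47 = 358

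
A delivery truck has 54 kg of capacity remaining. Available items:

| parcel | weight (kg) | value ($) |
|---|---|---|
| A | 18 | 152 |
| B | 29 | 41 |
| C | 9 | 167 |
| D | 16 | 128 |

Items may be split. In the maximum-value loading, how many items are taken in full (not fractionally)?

Ratios (sorted): C 18.56, A 8.44, D 8.00, B 1.41
take C (9 @ 167); take A (18 @ 152); take D (16 @ 128); take 11/29 of B → 15.55. Capacity used 54/54.
3 item(s) taken whole; one partial (take 11/29 of B).

3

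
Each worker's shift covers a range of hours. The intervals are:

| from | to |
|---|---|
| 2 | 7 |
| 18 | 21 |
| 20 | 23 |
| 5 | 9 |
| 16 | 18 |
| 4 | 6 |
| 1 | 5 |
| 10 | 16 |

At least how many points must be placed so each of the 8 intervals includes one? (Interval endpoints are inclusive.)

3

Sort by right endpoint; whenever an interval is uncovered, place a point at its right end.
By right end: [1,5]  [4,6]  [2,7]  [5,9]  [10,16]  [16,18]  [18,21]  [20,23]
[1,5] uncovered → point at 5; [10,16] uncovered → point at 16; [18,21] uncovered → point at 21.
Points: 5, 16, 21 (3 total).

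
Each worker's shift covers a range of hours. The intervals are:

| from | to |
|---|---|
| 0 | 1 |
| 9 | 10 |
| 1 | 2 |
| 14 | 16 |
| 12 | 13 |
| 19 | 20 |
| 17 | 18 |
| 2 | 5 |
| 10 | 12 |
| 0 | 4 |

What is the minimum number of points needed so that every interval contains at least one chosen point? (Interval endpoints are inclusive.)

7

By right end: [0,1]  [1,2]  [0,4]  [2,5]  [9,10]  [10,12]  [12,13]  [14,16]  [17,18]  [19,20]
[0,1] uncovered → point at 1; [2,5] uncovered → point at 5; [9,10] uncovered → point at 10; [12,13] uncovered → point at 13; [14,16] uncovered → point at 16; [17,18] uncovered → point at 18; [19,20] uncovered → point at 20.
Points: 1, 5, 10, 13, 16, 18, 20 (7 total).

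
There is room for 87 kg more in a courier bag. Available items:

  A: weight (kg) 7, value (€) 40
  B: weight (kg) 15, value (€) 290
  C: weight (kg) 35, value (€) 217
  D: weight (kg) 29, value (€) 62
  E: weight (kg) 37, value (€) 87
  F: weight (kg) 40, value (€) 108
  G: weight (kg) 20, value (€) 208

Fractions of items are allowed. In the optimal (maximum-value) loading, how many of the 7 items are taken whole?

Ratios (sorted): B 19.33, G 10.40, C 6.20, A 5.71, F 2.70, E 2.35, D 2.14
take B (15 @ 290); take G (20 @ 208); take C (35 @ 217); take A (7 @ 40); take 10/40 of F → 27.00. Capacity used 87/87.
4 item(s) taken whole; one partial (take 10/40 of F).

4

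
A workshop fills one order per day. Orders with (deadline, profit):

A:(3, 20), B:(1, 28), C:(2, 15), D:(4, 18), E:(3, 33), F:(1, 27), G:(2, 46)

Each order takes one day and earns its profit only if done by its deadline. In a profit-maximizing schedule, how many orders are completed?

4

Take jobs in profit order; each goes to the latest open slot no later than its deadline.
By profit: G(d2,46), E(d3,33), B(d1,28), F(d1,27), A(d3,20), D(d4,18), C(d2,15)
G→slot 2; E→slot 3; B→slot 1; F skipped; A skipped; D→slot 4; C skipped.
4 of 7 scheduled.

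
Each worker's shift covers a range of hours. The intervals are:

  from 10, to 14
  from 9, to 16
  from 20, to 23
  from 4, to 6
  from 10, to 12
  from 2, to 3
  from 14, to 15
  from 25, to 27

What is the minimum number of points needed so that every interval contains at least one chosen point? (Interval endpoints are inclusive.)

6

Process intervals by earliest right end; each time one isn't hit yet, stab at its right endpoint.
Sorted: [2,3] [4,6] [10,12] [10,14] [14,15] [9,16] [20,23] [25,27]
{[2,3]} hit by 3; {[4,6]} hit by 6; {[10,12],[10,14]} hit by 12; {[14,15],[9,16]} hit by 15; {[20,23]} hit by 23; {[25,27]} hit by 27.
Points: 3, 6, 12, 15, 23, 27 (6 total).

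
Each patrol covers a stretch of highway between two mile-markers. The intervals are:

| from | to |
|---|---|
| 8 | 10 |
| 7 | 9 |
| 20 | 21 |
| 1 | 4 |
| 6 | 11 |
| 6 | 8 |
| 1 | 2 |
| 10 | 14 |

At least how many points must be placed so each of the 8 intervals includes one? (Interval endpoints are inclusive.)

4

Process intervals by earliest right end; each time one isn't hit yet, stab at its right endpoint.
By right end: [1,2]  [1,4]  [6,8]  [7,9]  [8,10]  [6,11]  [10,14]  [20,21]
[1,2] uncovered → point at 2; [6,8] uncovered → point at 8; [10,14] uncovered → point at 14; [20,21] uncovered → point at 21.
Points: 2, 8, 14, 21 (4 total).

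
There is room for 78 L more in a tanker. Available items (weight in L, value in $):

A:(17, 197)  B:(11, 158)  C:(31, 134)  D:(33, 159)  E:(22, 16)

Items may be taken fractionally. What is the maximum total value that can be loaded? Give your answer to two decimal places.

Order: B (158/11=14.36) > A (197/17=11.59) > D (159/33=4.82) > C (134/31=4.32) > E (16/22=0.73)
Fill: take B (11 @ 158) → take A (17 @ 197) → take D (33 @ 159) → take 17/31 of C → 73.48; 78/78 used.
Total value = 587.48

587.48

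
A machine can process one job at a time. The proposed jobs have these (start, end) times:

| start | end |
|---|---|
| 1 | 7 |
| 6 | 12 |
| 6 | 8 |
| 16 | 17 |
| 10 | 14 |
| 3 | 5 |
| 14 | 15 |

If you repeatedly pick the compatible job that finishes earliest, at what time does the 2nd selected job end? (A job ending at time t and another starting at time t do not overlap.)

Order by finish time; keep every interval that doesn't clash with the previous kept one.
Sorted by end: (3,5)  (1,7)  (6,8)  (6,12)  (10,14)  (14,15)  (16,17)
take (3,5); take (6,8); take (10,14); take (14,15); take (16,17).
Selected: (3,5) (6,8) (10,14) (14,15) (16,17)

8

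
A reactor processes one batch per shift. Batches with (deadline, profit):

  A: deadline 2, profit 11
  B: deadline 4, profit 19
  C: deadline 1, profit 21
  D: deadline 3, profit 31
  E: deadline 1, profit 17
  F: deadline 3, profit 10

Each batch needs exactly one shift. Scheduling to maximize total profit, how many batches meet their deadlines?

4

Take jobs in profit order; each goes to the latest open slot no later than its deadline.
By profit: D(d3,31), C(d1,21), B(d4,19), E(d1,17), A(d2,11), F(d3,10)
D→slot 3; C→slot 1; B→slot 4; E skipped; A→slot 2; F skipped.
4 of 6 scheduled.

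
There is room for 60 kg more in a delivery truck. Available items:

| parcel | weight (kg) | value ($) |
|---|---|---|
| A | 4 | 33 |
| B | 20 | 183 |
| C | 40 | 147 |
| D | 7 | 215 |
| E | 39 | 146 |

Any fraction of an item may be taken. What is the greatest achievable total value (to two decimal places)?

Ratios (sorted): D 30.71, B 9.15, A 8.25, E 3.74, C 3.67
take D (7 @ 215); take B (20 @ 183); take A (4 @ 33); take 29/39 of E → 108.56. Capacity used 60/60.
Total value = 539.56

539.56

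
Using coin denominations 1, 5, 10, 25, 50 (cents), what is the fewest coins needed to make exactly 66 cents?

4

66 = 1×50 + 1×10 + 1×5 + 1×1
Total coins = 1 + 1 + 1 + 1 = 4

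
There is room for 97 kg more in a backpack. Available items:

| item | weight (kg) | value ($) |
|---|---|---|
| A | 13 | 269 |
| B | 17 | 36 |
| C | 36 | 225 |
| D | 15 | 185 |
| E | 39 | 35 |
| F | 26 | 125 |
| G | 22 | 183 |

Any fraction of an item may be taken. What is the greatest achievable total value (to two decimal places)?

914.88

Greedy by value/weight ratio, highest first.
Order: A (269/13=20.69) > D (185/15=12.33) > G (183/22=8.32) > C (225/36=6.25) > F (125/26=4.81) > B (36/17=2.12) > E (35/39=0.90)
Fill: take A (13 @ 269) → take D (15 @ 185) → take G (22 @ 183) → take C (36 @ 225) → take 11/26 of F → 52.88; 97/97 used.
Total value = 914.88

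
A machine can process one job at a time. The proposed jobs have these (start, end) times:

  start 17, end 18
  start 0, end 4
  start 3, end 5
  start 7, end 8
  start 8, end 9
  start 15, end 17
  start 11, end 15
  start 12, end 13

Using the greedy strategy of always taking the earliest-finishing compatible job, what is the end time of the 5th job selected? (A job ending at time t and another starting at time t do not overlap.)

Sort by end time and greedily take each interval whose start is ≥ the last chosen end.
Sorted by end: (0,4)  (3,5)  (7,8)  (8,9)  (12,13)  (11,15)  (15,17)  (17,18)
take (0,4); take (7,8); take (8,9); take (12,13); take (15,17); take (17,18).
Selected: (0,4) (7,8) (8,9) (12,13) (15,17) (17,18)

17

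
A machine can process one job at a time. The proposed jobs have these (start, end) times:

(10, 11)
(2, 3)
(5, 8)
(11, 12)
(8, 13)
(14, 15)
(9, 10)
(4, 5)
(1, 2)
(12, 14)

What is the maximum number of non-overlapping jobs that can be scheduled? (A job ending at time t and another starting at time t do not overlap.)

Sorted by end: (1,2)  (2,3)  (4,5)  (5,8)  (9,10)  (10,11)  (11,12)  (8,13)  (12,14)  (14,15)
take (1,2); take (2,3); take (4,5); take (5,8); take (9,10); take (10,11); take (11,12); take (12,14); take (14,15).
Selected 9 jobs.

9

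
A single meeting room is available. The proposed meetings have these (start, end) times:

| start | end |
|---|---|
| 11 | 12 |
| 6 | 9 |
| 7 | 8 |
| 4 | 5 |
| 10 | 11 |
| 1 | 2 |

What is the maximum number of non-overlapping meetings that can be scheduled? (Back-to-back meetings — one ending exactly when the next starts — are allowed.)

5

Greedy by earliest finish: after sorting by end time, pick each interval compatible with the last pick.
Sorted by end: (1,2)  (4,5)  (7,8)  (6,9)  (10,11)  (11,12)
take (1,2); take (4,5); take (7,8); skip (6,9); take (10,11); take (11,12).
Selected 5 meetings.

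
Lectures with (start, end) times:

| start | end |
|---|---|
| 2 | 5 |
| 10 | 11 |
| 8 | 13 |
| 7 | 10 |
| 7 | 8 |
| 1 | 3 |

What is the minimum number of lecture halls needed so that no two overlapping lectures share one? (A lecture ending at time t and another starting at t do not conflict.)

2

Count concurrent intervals with a sweep; the peak is the room count.
Events (time:±→running): 1:+→1 2:+→2 … peak 2.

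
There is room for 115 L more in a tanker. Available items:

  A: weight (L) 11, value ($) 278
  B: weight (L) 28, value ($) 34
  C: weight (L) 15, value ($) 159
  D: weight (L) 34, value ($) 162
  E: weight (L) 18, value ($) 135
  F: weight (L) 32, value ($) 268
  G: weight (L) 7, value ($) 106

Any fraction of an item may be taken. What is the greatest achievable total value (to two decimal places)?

1098.47

Sort by value per unit weight and fill in that order.
Ratios (sorted): A 25.27, G 15.14, C 10.60, F 8.38, E 7.50, D 4.76, B 1.21
take A (11 @ 278); take G (7 @ 106); take C (15 @ 159); take F (32 @ 268); take E (18 @ 135); take 32/34 of D → 152.47. Capacity used 115/115.
Total value = 1098.47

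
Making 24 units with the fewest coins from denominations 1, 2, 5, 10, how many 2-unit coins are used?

2

Use the largest denomination that fits, subtract, and repeat.
24 = 2×10 + 2×2
Count of 2: 2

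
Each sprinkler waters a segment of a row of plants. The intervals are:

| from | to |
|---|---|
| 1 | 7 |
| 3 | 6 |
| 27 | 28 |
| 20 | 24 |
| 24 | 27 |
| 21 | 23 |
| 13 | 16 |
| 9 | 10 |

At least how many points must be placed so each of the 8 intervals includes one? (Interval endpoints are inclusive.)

Sorted: [3,6] [1,7] [9,10] [13,16] [21,23] [20,24] [24,27] [27,28]
{[3,6],[1,7]} hit by 6; {[9,10]} hit by 10; {[13,16]} hit by 16; {[21,23],[20,24]} hit by 23; {[24,27],[27,28]} hit by 27.
Points: 6, 10, 16, 23, 27 (5 total).

5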